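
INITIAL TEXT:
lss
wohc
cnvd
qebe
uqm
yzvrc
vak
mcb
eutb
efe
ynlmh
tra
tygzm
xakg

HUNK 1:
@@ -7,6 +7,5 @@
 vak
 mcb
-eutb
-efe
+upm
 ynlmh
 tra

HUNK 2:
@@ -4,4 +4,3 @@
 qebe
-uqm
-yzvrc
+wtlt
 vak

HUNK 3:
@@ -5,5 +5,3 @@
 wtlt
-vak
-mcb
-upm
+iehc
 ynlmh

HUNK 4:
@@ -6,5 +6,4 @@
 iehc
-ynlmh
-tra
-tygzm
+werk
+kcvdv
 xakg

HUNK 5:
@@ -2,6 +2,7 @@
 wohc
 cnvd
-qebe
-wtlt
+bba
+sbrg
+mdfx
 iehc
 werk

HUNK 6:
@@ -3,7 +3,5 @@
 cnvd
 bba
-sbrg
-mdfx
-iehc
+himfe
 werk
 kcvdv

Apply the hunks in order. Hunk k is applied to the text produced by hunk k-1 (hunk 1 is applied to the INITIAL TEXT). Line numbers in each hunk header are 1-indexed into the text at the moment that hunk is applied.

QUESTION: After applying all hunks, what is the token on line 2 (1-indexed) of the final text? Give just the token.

Hunk 1: at line 7 remove [eutb,efe] add [upm] -> 13 lines: lss wohc cnvd qebe uqm yzvrc vak mcb upm ynlmh tra tygzm xakg
Hunk 2: at line 4 remove [uqm,yzvrc] add [wtlt] -> 12 lines: lss wohc cnvd qebe wtlt vak mcb upm ynlmh tra tygzm xakg
Hunk 3: at line 5 remove [vak,mcb,upm] add [iehc] -> 10 lines: lss wohc cnvd qebe wtlt iehc ynlmh tra tygzm xakg
Hunk 4: at line 6 remove [ynlmh,tra,tygzm] add [werk,kcvdv] -> 9 lines: lss wohc cnvd qebe wtlt iehc werk kcvdv xakg
Hunk 5: at line 2 remove [qebe,wtlt] add [bba,sbrg,mdfx] -> 10 lines: lss wohc cnvd bba sbrg mdfx iehc werk kcvdv xakg
Hunk 6: at line 3 remove [sbrg,mdfx,iehc] add [himfe] -> 8 lines: lss wohc cnvd bba himfe werk kcvdv xakg
Final line 2: wohc

Answer: wohc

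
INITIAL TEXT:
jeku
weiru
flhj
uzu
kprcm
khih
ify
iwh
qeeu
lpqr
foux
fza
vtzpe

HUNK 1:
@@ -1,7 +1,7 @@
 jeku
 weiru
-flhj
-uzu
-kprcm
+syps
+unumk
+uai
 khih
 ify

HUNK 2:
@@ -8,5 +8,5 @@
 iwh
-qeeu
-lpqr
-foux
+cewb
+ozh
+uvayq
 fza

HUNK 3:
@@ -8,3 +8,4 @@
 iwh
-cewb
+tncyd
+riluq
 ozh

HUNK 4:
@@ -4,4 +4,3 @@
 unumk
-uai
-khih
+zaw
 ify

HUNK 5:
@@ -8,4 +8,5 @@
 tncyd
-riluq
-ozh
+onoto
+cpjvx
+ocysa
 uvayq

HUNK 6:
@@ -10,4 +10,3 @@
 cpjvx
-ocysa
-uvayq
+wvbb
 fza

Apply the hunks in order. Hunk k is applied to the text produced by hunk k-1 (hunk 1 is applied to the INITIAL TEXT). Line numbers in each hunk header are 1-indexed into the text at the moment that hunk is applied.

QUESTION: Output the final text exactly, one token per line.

Hunk 1: at line 1 remove [flhj,uzu,kprcm] add [syps,unumk,uai] -> 13 lines: jeku weiru syps unumk uai khih ify iwh qeeu lpqr foux fza vtzpe
Hunk 2: at line 8 remove [qeeu,lpqr,foux] add [cewb,ozh,uvayq] -> 13 lines: jeku weiru syps unumk uai khih ify iwh cewb ozh uvayq fza vtzpe
Hunk 3: at line 8 remove [cewb] add [tncyd,riluq] -> 14 lines: jeku weiru syps unumk uai khih ify iwh tncyd riluq ozh uvayq fza vtzpe
Hunk 4: at line 4 remove [uai,khih] add [zaw] -> 13 lines: jeku weiru syps unumk zaw ify iwh tncyd riluq ozh uvayq fza vtzpe
Hunk 5: at line 8 remove [riluq,ozh] add [onoto,cpjvx,ocysa] -> 14 lines: jeku weiru syps unumk zaw ify iwh tncyd onoto cpjvx ocysa uvayq fza vtzpe
Hunk 6: at line 10 remove [ocysa,uvayq] add [wvbb] -> 13 lines: jeku weiru syps unumk zaw ify iwh tncyd onoto cpjvx wvbb fza vtzpe

Answer: jeku
weiru
syps
unumk
zaw
ify
iwh
tncyd
onoto
cpjvx
wvbb
fza
vtzpe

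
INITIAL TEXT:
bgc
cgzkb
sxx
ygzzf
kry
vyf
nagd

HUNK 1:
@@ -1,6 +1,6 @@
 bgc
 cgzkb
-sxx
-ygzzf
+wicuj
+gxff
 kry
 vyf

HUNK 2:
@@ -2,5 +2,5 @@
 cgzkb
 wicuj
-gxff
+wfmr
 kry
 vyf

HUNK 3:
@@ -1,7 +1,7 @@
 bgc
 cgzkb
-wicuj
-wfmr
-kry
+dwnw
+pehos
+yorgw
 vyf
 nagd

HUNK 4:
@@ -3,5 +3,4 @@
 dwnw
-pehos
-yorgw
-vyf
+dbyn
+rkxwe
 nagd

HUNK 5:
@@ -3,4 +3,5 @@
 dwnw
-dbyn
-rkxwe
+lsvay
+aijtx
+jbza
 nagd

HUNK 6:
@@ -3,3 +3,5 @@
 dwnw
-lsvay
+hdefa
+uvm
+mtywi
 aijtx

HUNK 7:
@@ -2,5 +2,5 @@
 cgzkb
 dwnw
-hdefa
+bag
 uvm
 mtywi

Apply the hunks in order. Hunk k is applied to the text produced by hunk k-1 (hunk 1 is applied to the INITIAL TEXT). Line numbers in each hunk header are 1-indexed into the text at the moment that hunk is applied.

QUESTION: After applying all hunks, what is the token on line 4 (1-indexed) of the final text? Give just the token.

Hunk 1: at line 1 remove [sxx,ygzzf] add [wicuj,gxff] -> 7 lines: bgc cgzkb wicuj gxff kry vyf nagd
Hunk 2: at line 2 remove [gxff] add [wfmr] -> 7 lines: bgc cgzkb wicuj wfmr kry vyf nagd
Hunk 3: at line 1 remove [wicuj,wfmr,kry] add [dwnw,pehos,yorgw] -> 7 lines: bgc cgzkb dwnw pehos yorgw vyf nagd
Hunk 4: at line 3 remove [pehos,yorgw,vyf] add [dbyn,rkxwe] -> 6 lines: bgc cgzkb dwnw dbyn rkxwe nagd
Hunk 5: at line 3 remove [dbyn,rkxwe] add [lsvay,aijtx,jbza] -> 7 lines: bgc cgzkb dwnw lsvay aijtx jbza nagd
Hunk 6: at line 3 remove [lsvay] add [hdefa,uvm,mtywi] -> 9 lines: bgc cgzkb dwnw hdefa uvm mtywi aijtx jbza nagd
Hunk 7: at line 2 remove [hdefa] add [bag] -> 9 lines: bgc cgzkb dwnw bag uvm mtywi aijtx jbza nagd
Final line 4: bag

Answer: bag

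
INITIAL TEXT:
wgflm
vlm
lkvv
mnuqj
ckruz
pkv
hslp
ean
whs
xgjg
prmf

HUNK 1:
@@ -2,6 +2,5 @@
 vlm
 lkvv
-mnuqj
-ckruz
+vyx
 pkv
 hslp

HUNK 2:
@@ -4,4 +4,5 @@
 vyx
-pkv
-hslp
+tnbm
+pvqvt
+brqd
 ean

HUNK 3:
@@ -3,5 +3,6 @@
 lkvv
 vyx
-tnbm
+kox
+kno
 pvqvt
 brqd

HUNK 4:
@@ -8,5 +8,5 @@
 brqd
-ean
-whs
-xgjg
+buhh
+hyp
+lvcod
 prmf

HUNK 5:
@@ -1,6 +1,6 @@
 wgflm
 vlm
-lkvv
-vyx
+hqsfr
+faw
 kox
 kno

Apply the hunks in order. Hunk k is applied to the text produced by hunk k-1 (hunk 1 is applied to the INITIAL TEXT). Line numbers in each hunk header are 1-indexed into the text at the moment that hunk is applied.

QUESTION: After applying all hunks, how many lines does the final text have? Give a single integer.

Hunk 1: at line 2 remove [mnuqj,ckruz] add [vyx] -> 10 lines: wgflm vlm lkvv vyx pkv hslp ean whs xgjg prmf
Hunk 2: at line 4 remove [pkv,hslp] add [tnbm,pvqvt,brqd] -> 11 lines: wgflm vlm lkvv vyx tnbm pvqvt brqd ean whs xgjg prmf
Hunk 3: at line 3 remove [tnbm] add [kox,kno] -> 12 lines: wgflm vlm lkvv vyx kox kno pvqvt brqd ean whs xgjg prmf
Hunk 4: at line 8 remove [ean,whs,xgjg] add [buhh,hyp,lvcod] -> 12 lines: wgflm vlm lkvv vyx kox kno pvqvt brqd buhh hyp lvcod prmf
Hunk 5: at line 1 remove [lkvv,vyx] add [hqsfr,faw] -> 12 lines: wgflm vlm hqsfr faw kox kno pvqvt brqd buhh hyp lvcod prmf
Final line count: 12

Answer: 12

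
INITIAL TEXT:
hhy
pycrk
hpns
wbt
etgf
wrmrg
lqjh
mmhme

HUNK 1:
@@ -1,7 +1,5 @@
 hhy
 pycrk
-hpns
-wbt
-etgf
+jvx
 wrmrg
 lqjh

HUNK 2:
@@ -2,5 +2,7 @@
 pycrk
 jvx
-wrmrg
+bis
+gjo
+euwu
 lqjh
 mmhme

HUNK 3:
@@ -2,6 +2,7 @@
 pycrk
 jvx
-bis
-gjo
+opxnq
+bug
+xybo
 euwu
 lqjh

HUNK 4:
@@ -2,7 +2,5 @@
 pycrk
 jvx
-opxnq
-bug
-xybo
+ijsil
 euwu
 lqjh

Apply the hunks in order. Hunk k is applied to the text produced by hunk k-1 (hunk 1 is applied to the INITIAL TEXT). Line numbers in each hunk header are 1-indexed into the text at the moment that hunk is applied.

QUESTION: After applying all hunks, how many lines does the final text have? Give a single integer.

Answer: 7

Derivation:
Hunk 1: at line 1 remove [hpns,wbt,etgf] add [jvx] -> 6 lines: hhy pycrk jvx wrmrg lqjh mmhme
Hunk 2: at line 2 remove [wrmrg] add [bis,gjo,euwu] -> 8 lines: hhy pycrk jvx bis gjo euwu lqjh mmhme
Hunk 3: at line 2 remove [bis,gjo] add [opxnq,bug,xybo] -> 9 lines: hhy pycrk jvx opxnq bug xybo euwu lqjh mmhme
Hunk 4: at line 2 remove [opxnq,bug,xybo] add [ijsil] -> 7 lines: hhy pycrk jvx ijsil euwu lqjh mmhme
Final line count: 7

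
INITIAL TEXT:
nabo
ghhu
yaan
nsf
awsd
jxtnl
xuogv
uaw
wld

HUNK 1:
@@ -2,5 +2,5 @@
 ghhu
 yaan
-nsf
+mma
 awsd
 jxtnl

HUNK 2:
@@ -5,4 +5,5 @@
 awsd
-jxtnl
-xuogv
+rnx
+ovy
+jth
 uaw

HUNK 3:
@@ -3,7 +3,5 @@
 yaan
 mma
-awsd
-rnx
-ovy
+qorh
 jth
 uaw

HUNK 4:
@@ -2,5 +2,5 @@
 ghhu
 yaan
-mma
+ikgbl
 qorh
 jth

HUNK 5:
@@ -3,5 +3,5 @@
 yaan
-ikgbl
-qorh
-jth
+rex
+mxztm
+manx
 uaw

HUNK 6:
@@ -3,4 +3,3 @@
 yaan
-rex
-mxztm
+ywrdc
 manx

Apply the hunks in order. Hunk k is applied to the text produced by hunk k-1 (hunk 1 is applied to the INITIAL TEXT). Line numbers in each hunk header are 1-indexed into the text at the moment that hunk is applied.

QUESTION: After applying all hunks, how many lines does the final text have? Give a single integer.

Answer: 7

Derivation:
Hunk 1: at line 2 remove [nsf] add [mma] -> 9 lines: nabo ghhu yaan mma awsd jxtnl xuogv uaw wld
Hunk 2: at line 5 remove [jxtnl,xuogv] add [rnx,ovy,jth] -> 10 lines: nabo ghhu yaan mma awsd rnx ovy jth uaw wld
Hunk 3: at line 3 remove [awsd,rnx,ovy] add [qorh] -> 8 lines: nabo ghhu yaan mma qorh jth uaw wld
Hunk 4: at line 2 remove [mma] add [ikgbl] -> 8 lines: nabo ghhu yaan ikgbl qorh jth uaw wld
Hunk 5: at line 3 remove [ikgbl,qorh,jth] add [rex,mxztm,manx] -> 8 lines: nabo ghhu yaan rex mxztm manx uaw wld
Hunk 6: at line 3 remove [rex,mxztm] add [ywrdc] -> 7 lines: nabo ghhu yaan ywrdc manx uaw wld
Final line count: 7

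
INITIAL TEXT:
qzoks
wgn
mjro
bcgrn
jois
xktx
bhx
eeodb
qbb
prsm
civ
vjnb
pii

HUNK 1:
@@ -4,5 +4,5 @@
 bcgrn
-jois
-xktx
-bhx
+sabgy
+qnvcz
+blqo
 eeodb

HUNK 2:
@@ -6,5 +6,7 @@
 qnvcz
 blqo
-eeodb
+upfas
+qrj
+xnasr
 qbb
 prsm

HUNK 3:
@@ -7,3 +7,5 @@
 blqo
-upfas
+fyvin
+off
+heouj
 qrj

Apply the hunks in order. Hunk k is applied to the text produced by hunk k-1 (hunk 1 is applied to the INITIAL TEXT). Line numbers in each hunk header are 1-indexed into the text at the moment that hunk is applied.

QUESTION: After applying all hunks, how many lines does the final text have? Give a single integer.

Answer: 17

Derivation:
Hunk 1: at line 4 remove [jois,xktx,bhx] add [sabgy,qnvcz,blqo] -> 13 lines: qzoks wgn mjro bcgrn sabgy qnvcz blqo eeodb qbb prsm civ vjnb pii
Hunk 2: at line 6 remove [eeodb] add [upfas,qrj,xnasr] -> 15 lines: qzoks wgn mjro bcgrn sabgy qnvcz blqo upfas qrj xnasr qbb prsm civ vjnb pii
Hunk 3: at line 7 remove [upfas] add [fyvin,off,heouj] -> 17 lines: qzoks wgn mjro bcgrn sabgy qnvcz blqo fyvin off heouj qrj xnasr qbb prsm civ vjnb pii
Final line count: 17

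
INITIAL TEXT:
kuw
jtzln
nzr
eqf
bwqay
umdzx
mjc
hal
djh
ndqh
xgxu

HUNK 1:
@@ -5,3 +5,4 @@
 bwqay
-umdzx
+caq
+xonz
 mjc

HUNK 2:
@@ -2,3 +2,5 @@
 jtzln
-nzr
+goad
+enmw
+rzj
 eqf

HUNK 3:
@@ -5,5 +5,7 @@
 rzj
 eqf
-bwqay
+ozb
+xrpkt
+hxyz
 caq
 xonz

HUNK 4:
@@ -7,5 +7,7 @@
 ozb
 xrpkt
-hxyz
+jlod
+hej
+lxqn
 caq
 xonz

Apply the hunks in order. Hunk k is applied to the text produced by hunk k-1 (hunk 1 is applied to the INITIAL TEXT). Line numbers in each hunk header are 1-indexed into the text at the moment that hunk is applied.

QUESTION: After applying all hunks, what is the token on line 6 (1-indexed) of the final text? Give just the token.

Answer: eqf

Derivation:
Hunk 1: at line 5 remove [umdzx] add [caq,xonz] -> 12 lines: kuw jtzln nzr eqf bwqay caq xonz mjc hal djh ndqh xgxu
Hunk 2: at line 2 remove [nzr] add [goad,enmw,rzj] -> 14 lines: kuw jtzln goad enmw rzj eqf bwqay caq xonz mjc hal djh ndqh xgxu
Hunk 3: at line 5 remove [bwqay] add [ozb,xrpkt,hxyz] -> 16 lines: kuw jtzln goad enmw rzj eqf ozb xrpkt hxyz caq xonz mjc hal djh ndqh xgxu
Hunk 4: at line 7 remove [hxyz] add [jlod,hej,lxqn] -> 18 lines: kuw jtzln goad enmw rzj eqf ozb xrpkt jlod hej lxqn caq xonz mjc hal djh ndqh xgxu
Final line 6: eqf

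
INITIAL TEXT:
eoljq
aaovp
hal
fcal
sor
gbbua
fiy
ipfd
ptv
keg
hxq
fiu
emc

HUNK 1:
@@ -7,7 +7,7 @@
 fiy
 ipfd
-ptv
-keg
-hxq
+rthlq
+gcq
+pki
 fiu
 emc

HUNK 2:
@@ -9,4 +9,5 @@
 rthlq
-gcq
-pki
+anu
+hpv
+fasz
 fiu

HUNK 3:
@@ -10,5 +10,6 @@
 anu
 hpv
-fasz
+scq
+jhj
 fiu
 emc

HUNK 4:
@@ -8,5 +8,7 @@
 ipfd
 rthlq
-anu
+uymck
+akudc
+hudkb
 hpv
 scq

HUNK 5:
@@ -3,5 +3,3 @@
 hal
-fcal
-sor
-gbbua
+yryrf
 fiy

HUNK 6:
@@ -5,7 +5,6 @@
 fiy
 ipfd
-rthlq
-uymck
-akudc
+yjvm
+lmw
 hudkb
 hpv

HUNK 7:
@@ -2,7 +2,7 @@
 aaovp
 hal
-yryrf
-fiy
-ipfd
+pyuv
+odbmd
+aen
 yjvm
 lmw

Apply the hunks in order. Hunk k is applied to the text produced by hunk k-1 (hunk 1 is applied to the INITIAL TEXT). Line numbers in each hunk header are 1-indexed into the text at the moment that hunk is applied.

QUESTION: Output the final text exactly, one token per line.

Hunk 1: at line 7 remove [ptv,keg,hxq] add [rthlq,gcq,pki] -> 13 lines: eoljq aaovp hal fcal sor gbbua fiy ipfd rthlq gcq pki fiu emc
Hunk 2: at line 9 remove [gcq,pki] add [anu,hpv,fasz] -> 14 lines: eoljq aaovp hal fcal sor gbbua fiy ipfd rthlq anu hpv fasz fiu emc
Hunk 3: at line 10 remove [fasz] add [scq,jhj] -> 15 lines: eoljq aaovp hal fcal sor gbbua fiy ipfd rthlq anu hpv scq jhj fiu emc
Hunk 4: at line 8 remove [anu] add [uymck,akudc,hudkb] -> 17 lines: eoljq aaovp hal fcal sor gbbua fiy ipfd rthlq uymck akudc hudkb hpv scq jhj fiu emc
Hunk 5: at line 3 remove [fcal,sor,gbbua] add [yryrf] -> 15 lines: eoljq aaovp hal yryrf fiy ipfd rthlq uymck akudc hudkb hpv scq jhj fiu emc
Hunk 6: at line 5 remove [rthlq,uymck,akudc] add [yjvm,lmw] -> 14 lines: eoljq aaovp hal yryrf fiy ipfd yjvm lmw hudkb hpv scq jhj fiu emc
Hunk 7: at line 2 remove [yryrf,fiy,ipfd] add [pyuv,odbmd,aen] -> 14 lines: eoljq aaovp hal pyuv odbmd aen yjvm lmw hudkb hpv scq jhj fiu emc

Answer: eoljq
aaovp
hal
pyuv
odbmd
aen
yjvm
lmw
hudkb
hpv
scq
jhj
fiu
emc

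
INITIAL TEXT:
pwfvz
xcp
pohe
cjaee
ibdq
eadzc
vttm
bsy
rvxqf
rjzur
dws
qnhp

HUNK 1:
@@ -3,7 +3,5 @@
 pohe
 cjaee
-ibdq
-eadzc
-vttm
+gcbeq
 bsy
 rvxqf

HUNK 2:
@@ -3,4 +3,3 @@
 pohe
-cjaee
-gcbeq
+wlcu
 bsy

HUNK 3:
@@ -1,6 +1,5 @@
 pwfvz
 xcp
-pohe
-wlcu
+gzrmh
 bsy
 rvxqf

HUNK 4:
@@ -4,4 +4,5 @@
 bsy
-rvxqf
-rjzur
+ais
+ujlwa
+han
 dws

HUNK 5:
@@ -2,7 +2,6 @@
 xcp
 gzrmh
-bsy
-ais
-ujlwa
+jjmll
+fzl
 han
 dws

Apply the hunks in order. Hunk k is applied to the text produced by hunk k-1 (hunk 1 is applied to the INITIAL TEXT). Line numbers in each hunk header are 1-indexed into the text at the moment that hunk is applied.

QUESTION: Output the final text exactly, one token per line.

Hunk 1: at line 3 remove [ibdq,eadzc,vttm] add [gcbeq] -> 10 lines: pwfvz xcp pohe cjaee gcbeq bsy rvxqf rjzur dws qnhp
Hunk 2: at line 3 remove [cjaee,gcbeq] add [wlcu] -> 9 lines: pwfvz xcp pohe wlcu bsy rvxqf rjzur dws qnhp
Hunk 3: at line 1 remove [pohe,wlcu] add [gzrmh] -> 8 lines: pwfvz xcp gzrmh bsy rvxqf rjzur dws qnhp
Hunk 4: at line 4 remove [rvxqf,rjzur] add [ais,ujlwa,han] -> 9 lines: pwfvz xcp gzrmh bsy ais ujlwa han dws qnhp
Hunk 5: at line 2 remove [bsy,ais,ujlwa] add [jjmll,fzl] -> 8 lines: pwfvz xcp gzrmh jjmll fzl han dws qnhp

Answer: pwfvz
xcp
gzrmh
jjmll
fzl
han
dws
qnhp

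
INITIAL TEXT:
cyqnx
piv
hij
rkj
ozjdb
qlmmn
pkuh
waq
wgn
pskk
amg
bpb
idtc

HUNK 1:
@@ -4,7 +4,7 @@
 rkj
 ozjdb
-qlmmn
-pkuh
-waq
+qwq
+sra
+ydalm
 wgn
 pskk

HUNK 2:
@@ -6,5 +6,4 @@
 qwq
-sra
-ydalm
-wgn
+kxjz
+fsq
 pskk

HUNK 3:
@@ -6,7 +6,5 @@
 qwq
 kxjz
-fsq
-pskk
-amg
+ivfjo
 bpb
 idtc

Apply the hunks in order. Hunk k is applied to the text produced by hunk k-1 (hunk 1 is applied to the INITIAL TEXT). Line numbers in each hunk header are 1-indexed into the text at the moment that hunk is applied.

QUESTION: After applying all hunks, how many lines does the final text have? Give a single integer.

Hunk 1: at line 4 remove [qlmmn,pkuh,waq] add [qwq,sra,ydalm] -> 13 lines: cyqnx piv hij rkj ozjdb qwq sra ydalm wgn pskk amg bpb idtc
Hunk 2: at line 6 remove [sra,ydalm,wgn] add [kxjz,fsq] -> 12 lines: cyqnx piv hij rkj ozjdb qwq kxjz fsq pskk amg bpb idtc
Hunk 3: at line 6 remove [fsq,pskk,amg] add [ivfjo] -> 10 lines: cyqnx piv hij rkj ozjdb qwq kxjz ivfjo bpb idtc
Final line count: 10

Answer: 10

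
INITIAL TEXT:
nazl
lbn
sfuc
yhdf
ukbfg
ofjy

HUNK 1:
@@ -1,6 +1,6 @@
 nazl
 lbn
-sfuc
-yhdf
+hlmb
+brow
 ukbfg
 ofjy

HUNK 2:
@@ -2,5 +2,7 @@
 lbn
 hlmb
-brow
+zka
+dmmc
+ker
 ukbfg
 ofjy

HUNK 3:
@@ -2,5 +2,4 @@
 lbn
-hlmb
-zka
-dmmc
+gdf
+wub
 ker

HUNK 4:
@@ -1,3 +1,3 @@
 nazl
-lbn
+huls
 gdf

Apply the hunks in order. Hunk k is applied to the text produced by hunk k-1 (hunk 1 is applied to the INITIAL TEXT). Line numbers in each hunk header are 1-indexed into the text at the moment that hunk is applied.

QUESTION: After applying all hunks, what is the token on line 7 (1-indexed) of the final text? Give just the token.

Answer: ofjy

Derivation:
Hunk 1: at line 1 remove [sfuc,yhdf] add [hlmb,brow] -> 6 lines: nazl lbn hlmb brow ukbfg ofjy
Hunk 2: at line 2 remove [brow] add [zka,dmmc,ker] -> 8 lines: nazl lbn hlmb zka dmmc ker ukbfg ofjy
Hunk 3: at line 2 remove [hlmb,zka,dmmc] add [gdf,wub] -> 7 lines: nazl lbn gdf wub ker ukbfg ofjy
Hunk 4: at line 1 remove [lbn] add [huls] -> 7 lines: nazl huls gdf wub ker ukbfg ofjy
Final line 7: ofjy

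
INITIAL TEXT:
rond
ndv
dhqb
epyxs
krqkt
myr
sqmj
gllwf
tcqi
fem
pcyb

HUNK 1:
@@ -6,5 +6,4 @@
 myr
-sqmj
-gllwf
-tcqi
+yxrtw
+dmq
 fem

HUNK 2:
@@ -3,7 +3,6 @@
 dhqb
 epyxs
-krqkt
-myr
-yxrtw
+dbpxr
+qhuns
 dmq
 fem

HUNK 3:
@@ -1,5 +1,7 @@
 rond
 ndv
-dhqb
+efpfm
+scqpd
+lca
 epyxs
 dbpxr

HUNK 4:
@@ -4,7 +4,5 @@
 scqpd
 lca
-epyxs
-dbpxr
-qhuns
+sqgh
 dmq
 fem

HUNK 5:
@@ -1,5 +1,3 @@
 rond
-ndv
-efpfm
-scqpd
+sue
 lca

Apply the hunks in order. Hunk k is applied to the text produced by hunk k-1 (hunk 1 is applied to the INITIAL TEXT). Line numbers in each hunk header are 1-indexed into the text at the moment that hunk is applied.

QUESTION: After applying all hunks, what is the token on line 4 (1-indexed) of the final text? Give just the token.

Hunk 1: at line 6 remove [sqmj,gllwf,tcqi] add [yxrtw,dmq] -> 10 lines: rond ndv dhqb epyxs krqkt myr yxrtw dmq fem pcyb
Hunk 2: at line 3 remove [krqkt,myr,yxrtw] add [dbpxr,qhuns] -> 9 lines: rond ndv dhqb epyxs dbpxr qhuns dmq fem pcyb
Hunk 3: at line 1 remove [dhqb] add [efpfm,scqpd,lca] -> 11 lines: rond ndv efpfm scqpd lca epyxs dbpxr qhuns dmq fem pcyb
Hunk 4: at line 4 remove [epyxs,dbpxr,qhuns] add [sqgh] -> 9 lines: rond ndv efpfm scqpd lca sqgh dmq fem pcyb
Hunk 5: at line 1 remove [ndv,efpfm,scqpd] add [sue] -> 7 lines: rond sue lca sqgh dmq fem pcyb
Final line 4: sqgh

Answer: sqgh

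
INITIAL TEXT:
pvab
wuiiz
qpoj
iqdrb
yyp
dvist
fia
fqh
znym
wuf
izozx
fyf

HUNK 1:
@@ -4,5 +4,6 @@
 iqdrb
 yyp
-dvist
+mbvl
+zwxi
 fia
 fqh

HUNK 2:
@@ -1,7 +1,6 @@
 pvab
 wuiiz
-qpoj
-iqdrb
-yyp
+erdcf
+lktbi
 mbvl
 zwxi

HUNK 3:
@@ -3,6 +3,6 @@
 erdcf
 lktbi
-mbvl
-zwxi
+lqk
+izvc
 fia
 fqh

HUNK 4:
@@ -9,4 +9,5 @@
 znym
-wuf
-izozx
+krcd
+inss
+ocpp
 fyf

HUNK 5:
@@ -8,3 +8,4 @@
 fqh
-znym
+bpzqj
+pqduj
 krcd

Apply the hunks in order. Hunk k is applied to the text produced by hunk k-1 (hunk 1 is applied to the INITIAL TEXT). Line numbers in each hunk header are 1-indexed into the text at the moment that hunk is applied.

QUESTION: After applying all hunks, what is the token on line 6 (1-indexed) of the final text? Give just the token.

Hunk 1: at line 4 remove [dvist] add [mbvl,zwxi] -> 13 lines: pvab wuiiz qpoj iqdrb yyp mbvl zwxi fia fqh znym wuf izozx fyf
Hunk 2: at line 1 remove [qpoj,iqdrb,yyp] add [erdcf,lktbi] -> 12 lines: pvab wuiiz erdcf lktbi mbvl zwxi fia fqh znym wuf izozx fyf
Hunk 3: at line 3 remove [mbvl,zwxi] add [lqk,izvc] -> 12 lines: pvab wuiiz erdcf lktbi lqk izvc fia fqh znym wuf izozx fyf
Hunk 4: at line 9 remove [wuf,izozx] add [krcd,inss,ocpp] -> 13 lines: pvab wuiiz erdcf lktbi lqk izvc fia fqh znym krcd inss ocpp fyf
Hunk 5: at line 8 remove [znym] add [bpzqj,pqduj] -> 14 lines: pvab wuiiz erdcf lktbi lqk izvc fia fqh bpzqj pqduj krcd inss ocpp fyf
Final line 6: izvc

Answer: izvc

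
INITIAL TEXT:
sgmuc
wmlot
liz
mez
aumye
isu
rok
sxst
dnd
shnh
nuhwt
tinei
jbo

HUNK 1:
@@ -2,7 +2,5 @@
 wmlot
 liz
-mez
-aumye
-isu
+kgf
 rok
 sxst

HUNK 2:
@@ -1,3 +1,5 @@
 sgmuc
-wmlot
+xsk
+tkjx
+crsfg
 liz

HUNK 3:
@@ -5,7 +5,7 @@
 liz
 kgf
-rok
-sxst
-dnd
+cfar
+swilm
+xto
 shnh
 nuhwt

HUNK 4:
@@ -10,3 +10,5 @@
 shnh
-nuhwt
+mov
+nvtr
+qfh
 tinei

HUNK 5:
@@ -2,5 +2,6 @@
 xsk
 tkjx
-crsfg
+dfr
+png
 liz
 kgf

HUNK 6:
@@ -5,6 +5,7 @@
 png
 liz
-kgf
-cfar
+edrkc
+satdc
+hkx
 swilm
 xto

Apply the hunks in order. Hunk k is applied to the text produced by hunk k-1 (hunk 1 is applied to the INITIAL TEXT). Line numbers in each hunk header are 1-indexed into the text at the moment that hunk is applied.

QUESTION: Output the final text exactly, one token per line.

Hunk 1: at line 2 remove [mez,aumye,isu] add [kgf] -> 11 lines: sgmuc wmlot liz kgf rok sxst dnd shnh nuhwt tinei jbo
Hunk 2: at line 1 remove [wmlot] add [xsk,tkjx,crsfg] -> 13 lines: sgmuc xsk tkjx crsfg liz kgf rok sxst dnd shnh nuhwt tinei jbo
Hunk 3: at line 5 remove [rok,sxst,dnd] add [cfar,swilm,xto] -> 13 lines: sgmuc xsk tkjx crsfg liz kgf cfar swilm xto shnh nuhwt tinei jbo
Hunk 4: at line 10 remove [nuhwt] add [mov,nvtr,qfh] -> 15 lines: sgmuc xsk tkjx crsfg liz kgf cfar swilm xto shnh mov nvtr qfh tinei jbo
Hunk 5: at line 2 remove [crsfg] add [dfr,png] -> 16 lines: sgmuc xsk tkjx dfr png liz kgf cfar swilm xto shnh mov nvtr qfh tinei jbo
Hunk 6: at line 5 remove [kgf,cfar] add [edrkc,satdc,hkx] -> 17 lines: sgmuc xsk tkjx dfr png liz edrkc satdc hkx swilm xto shnh mov nvtr qfh tinei jbo

Answer: sgmuc
xsk
tkjx
dfr
png
liz
edrkc
satdc
hkx
swilm
xto
shnh
mov
nvtr
qfh
tinei
jbo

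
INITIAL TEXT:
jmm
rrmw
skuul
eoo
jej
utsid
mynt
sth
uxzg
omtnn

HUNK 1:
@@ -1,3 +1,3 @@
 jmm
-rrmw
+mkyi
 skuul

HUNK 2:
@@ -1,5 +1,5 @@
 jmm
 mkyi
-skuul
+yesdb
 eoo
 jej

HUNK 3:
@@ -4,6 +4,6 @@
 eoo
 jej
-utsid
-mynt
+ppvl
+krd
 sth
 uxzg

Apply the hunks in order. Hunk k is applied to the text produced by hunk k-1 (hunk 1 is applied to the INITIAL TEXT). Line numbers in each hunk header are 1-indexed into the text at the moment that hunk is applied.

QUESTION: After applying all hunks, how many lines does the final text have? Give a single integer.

Answer: 10

Derivation:
Hunk 1: at line 1 remove [rrmw] add [mkyi] -> 10 lines: jmm mkyi skuul eoo jej utsid mynt sth uxzg omtnn
Hunk 2: at line 1 remove [skuul] add [yesdb] -> 10 lines: jmm mkyi yesdb eoo jej utsid mynt sth uxzg omtnn
Hunk 3: at line 4 remove [utsid,mynt] add [ppvl,krd] -> 10 lines: jmm mkyi yesdb eoo jej ppvl krd sth uxzg omtnn
Final line count: 10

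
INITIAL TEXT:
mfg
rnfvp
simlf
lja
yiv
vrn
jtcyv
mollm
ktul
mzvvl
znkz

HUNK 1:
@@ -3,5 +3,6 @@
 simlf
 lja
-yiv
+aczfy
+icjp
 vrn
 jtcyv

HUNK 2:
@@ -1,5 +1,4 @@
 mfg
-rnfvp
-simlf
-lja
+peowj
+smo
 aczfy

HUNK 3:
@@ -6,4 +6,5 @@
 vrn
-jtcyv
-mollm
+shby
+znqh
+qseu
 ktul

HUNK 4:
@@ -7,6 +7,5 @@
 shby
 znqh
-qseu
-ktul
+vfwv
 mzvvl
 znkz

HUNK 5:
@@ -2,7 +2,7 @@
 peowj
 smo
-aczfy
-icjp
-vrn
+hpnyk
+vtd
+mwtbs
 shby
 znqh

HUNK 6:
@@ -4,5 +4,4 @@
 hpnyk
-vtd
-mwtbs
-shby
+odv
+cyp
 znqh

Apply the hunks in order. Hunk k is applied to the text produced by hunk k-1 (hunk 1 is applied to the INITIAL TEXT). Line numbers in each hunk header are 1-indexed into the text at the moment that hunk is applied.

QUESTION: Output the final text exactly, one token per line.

Answer: mfg
peowj
smo
hpnyk
odv
cyp
znqh
vfwv
mzvvl
znkz

Derivation:
Hunk 1: at line 3 remove [yiv] add [aczfy,icjp] -> 12 lines: mfg rnfvp simlf lja aczfy icjp vrn jtcyv mollm ktul mzvvl znkz
Hunk 2: at line 1 remove [rnfvp,simlf,lja] add [peowj,smo] -> 11 lines: mfg peowj smo aczfy icjp vrn jtcyv mollm ktul mzvvl znkz
Hunk 3: at line 6 remove [jtcyv,mollm] add [shby,znqh,qseu] -> 12 lines: mfg peowj smo aczfy icjp vrn shby znqh qseu ktul mzvvl znkz
Hunk 4: at line 7 remove [qseu,ktul] add [vfwv] -> 11 lines: mfg peowj smo aczfy icjp vrn shby znqh vfwv mzvvl znkz
Hunk 5: at line 2 remove [aczfy,icjp,vrn] add [hpnyk,vtd,mwtbs] -> 11 lines: mfg peowj smo hpnyk vtd mwtbs shby znqh vfwv mzvvl znkz
Hunk 6: at line 4 remove [vtd,mwtbs,shby] add [odv,cyp] -> 10 lines: mfg peowj smo hpnyk odv cyp znqh vfwv mzvvl znkz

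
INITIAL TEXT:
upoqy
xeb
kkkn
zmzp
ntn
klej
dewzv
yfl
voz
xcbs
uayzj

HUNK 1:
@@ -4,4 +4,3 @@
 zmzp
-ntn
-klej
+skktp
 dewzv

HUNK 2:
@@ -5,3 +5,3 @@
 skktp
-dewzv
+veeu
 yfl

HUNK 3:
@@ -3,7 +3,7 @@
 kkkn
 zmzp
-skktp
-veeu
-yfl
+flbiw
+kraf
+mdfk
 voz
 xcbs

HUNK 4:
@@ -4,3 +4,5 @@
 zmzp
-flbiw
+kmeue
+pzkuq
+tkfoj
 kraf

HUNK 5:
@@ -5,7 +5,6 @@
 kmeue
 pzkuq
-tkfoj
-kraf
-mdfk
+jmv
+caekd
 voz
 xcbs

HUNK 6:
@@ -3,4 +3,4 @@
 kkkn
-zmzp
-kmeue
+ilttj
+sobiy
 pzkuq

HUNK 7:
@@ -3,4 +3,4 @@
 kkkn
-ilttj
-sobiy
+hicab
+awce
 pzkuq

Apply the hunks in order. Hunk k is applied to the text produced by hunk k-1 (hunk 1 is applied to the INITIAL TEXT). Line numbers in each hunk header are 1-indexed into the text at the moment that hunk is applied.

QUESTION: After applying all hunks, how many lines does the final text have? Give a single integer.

Hunk 1: at line 4 remove [ntn,klej] add [skktp] -> 10 lines: upoqy xeb kkkn zmzp skktp dewzv yfl voz xcbs uayzj
Hunk 2: at line 5 remove [dewzv] add [veeu] -> 10 lines: upoqy xeb kkkn zmzp skktp veeu yfl voz xcbs uayzj
Hunk 3: at line 3 remove [skktp,veeu,yfl] add [flbiw,kraf,mdfk] -> 10 lines: upoqy xeb kkkn zmzp flbiw kraf mdfk voz xcbs uayzj
Hunk 4: at line 4 remove [flbiw] add [kmeue,pzkuq,tkfoj] -> 12 lines: upoqy xeb kkkn zmzp kmeue pzkuq tkfoj kraf mdfk voz xcbs uayzj
Hunk 5: at line 5 remove [tkfoj,kraf,mdfk] add [jmv,caekd] -> 11 lines: upoqy xeb kkkn zmzp kmeue pzkuq jmv caekd voz xcbs uayzj
Hunk 6: at line 3 remove [zmzp,kmeue] add [ilttj,sobiy] -> 11 lines: upoqy xeb kkkn ilttj sobiy pzkuq jmv caekd voz xcbs uayzj
Hunk 7: at line 3 remove [ilttj,sobiy] add [hicab,awce] -> 11 lines: upoqy xeb kkkn hicab awce pzkuq jmv caekd voz xcbs uayzj
Final line count: 11

Answer: 11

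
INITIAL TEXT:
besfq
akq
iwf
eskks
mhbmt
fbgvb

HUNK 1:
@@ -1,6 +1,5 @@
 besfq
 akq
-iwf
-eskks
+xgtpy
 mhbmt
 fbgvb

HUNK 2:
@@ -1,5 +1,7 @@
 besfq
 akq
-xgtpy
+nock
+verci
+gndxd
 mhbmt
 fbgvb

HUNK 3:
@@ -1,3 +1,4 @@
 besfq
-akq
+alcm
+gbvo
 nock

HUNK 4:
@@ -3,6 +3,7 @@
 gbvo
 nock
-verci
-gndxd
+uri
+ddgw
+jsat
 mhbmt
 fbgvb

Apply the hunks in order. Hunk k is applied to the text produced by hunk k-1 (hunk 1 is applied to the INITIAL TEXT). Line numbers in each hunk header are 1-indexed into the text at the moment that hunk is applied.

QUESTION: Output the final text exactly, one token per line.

Hunk 1: at line 1 remove [iwf,eskks] add [xgtpy] -> 5 lines: besfq akq xgtpy mhbmt fbgvb
Hunk 2: at line 1 remove [xgtpy] add [nock,verci,gndxd] -> 7 lines: besfq akq nock verci gndxd mhbmt fbgvb
Hunk 3: at line 1 remove [akq] add [alcm,gbvo] -> 8 lines: besfq alcm gbvo nock verci gndxd mhbmt fbgvb
Hunk 4: at line 3 remove [verci,gndxd] add [uri,ddgw,jsat] -> 9 lines: besfq alcm gbvo nock uri ddgw jsat mhbmt fbgvb

Answer: besfq
alcm
gbvo
nock
uri
ddgw
jsat
mhbmt
fbgvb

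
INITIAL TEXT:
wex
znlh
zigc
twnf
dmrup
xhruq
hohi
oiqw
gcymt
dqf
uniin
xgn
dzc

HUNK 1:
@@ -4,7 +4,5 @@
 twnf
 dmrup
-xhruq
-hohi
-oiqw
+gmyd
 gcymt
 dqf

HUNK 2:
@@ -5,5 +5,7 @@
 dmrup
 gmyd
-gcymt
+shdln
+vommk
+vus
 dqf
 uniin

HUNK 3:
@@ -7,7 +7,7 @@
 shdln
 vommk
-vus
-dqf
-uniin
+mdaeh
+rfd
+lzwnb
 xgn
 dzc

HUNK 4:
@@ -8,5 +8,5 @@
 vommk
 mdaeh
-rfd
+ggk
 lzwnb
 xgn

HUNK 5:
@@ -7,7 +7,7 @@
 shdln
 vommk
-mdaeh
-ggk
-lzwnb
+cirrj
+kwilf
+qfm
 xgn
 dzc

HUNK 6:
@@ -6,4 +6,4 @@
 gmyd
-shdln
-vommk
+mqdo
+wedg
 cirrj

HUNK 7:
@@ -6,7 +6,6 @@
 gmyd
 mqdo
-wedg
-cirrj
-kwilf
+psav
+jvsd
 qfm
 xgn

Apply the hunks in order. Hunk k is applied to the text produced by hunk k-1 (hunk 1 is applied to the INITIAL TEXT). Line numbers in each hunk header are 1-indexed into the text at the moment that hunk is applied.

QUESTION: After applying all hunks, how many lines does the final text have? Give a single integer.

Answer: 12

Derivation:
Hunk 1: at line 4 remove [xhruq,hohi,oiqw] add [gmyd] -> 11 lines: wex znlh zigc twnf dmrup gmyd gcymt dqf uniin xgn dzc
Hunk 2: at line 5 remove [gcymt] add [shdln,vommk,vus] -> 13 lines: wex znlh zigc twnf dmrup gmyd shdln vommk vus dqf uniin xgn dzc
Hunk 3: at line 7 remove [vus,dqf,uniin] add [mdaeh,rfd,lzwnb] -> 13 lines: wex znlh zigc twnf dmrup gmyd shdln vommk mdaeh rfd lzwnb xgn dzc
Hunk 4: at line 8 remove [rfd] add [ggk] -> 13 lines: wex znlh zigc twnf dmrup gmyd shdln vommk mdaeh ggk lzwnb xgn dzc
Hunk 5: at line 7 remove [mdaeh,ggk,lzwnb] add [cirrj,kwilf,qfm] -> 13 lines: wex znlh zigc twnf dmrup gmyd shdln vommk cirrj kwilf qfm xgn dzc
Hunk 6: at line 6 remove [shdln,vommk] add [mqdo,wedg] -> 13 lines: wex znlh zigc twnf dmrup gmyd mqdo wedg cirrj kwilf qfm xgn dzc
Hunk 7: at line 6 remove [wedg,cirrj,kwilf] add [psav,jvsd] -> 12 lines: wex znlh zigc twnf dmrup gmyd mqdo psav jvsd qfm xgn dzc
Final line count: 12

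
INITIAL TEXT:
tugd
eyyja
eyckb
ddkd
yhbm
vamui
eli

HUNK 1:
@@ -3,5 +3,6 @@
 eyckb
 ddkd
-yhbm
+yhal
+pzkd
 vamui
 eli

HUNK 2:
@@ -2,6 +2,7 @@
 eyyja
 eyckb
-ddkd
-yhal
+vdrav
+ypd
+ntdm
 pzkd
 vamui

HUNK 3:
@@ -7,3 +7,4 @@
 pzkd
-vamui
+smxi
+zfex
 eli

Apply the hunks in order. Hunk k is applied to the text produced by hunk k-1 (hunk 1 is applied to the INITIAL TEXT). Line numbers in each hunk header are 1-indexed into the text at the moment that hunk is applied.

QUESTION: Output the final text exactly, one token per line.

Hunk 1: at line 3 remove [yhbm] add [yhal,pzkd] -> 8 lines: tugd eyyja eyckb ddkd yhal pzkd vamui eli
Hunk 2: at line 2 remove [ddkd,yhal] add [vdrav,ypd,ntdm] -> 9 lines: tugd eyyja eyckb vdrav ypd ntdm pzkd vamui eli
Hunk 3: at line 7 remove [vamui] add [smxi,zfex] -> 10 lines: tugd eyyja eyckb vdrav ypd ntdm pzkd smxi zfex eli

Answer: tugd
eyyja
eyckb
vdrav
ypd
ntdm
pzkd
smxi
zfex
eli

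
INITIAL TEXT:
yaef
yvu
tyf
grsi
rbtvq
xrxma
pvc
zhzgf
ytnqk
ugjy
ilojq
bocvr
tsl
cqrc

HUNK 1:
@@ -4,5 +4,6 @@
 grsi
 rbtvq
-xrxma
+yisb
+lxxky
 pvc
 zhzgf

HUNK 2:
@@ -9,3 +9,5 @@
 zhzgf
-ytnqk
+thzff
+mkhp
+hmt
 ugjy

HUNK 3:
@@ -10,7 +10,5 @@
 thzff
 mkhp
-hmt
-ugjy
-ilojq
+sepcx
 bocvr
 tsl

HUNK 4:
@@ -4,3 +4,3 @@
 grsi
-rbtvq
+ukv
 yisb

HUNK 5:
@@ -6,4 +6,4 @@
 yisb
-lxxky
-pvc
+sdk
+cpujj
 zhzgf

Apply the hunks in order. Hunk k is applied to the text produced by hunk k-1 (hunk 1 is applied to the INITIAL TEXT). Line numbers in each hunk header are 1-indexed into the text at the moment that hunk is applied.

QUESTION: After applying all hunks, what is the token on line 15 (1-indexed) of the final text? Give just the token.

Answer: cqrc

Derivation:
Hunk 1: at line 4 remove [xrxma] add [yisb,lxxky] -> 15 lines: yaef yvu tyf grsi rbtvq yisb lxxky pvc zhzgf ytnqk ugjy ilojq bocvr tsl cqrc
Hunk 2: at line 9 remove [ytnqk] add [thzff,mkhp,hmt] -> 17 lines: yaef yvu tyf grsi rbtvq yisb lxxky pvc zhzgf thzff mkhp hmt ugjy ilojq bocvr tsl cqrc
Hunk 3: at line 10 remove [hmt,ugjy,ilojq] add [sepcx] -> 15 lines: yaef yvu tyf grsi rbtvq yisb lxxky pvc zhzgf thzff mkhp sepcx bocvr tsl cqrc
Hunk 4: at line 4 remove [rbtvq] add [ukv] -> 15 lines: yaef yvu tyf grsi ukv yisb lxxky pvc zhzgf thzff mkhp sepcx bocvr tsl cqrc
Hunk 5: at line 6 remove [lxxky,pvc] add [sdk,cpujj] -> 15 lines: yaef yvu tyf grsi ukv yisb sdk cpujj zhzgf thzff mkhp sepcx bocvr tsl cqrc
Final line 15: cqrc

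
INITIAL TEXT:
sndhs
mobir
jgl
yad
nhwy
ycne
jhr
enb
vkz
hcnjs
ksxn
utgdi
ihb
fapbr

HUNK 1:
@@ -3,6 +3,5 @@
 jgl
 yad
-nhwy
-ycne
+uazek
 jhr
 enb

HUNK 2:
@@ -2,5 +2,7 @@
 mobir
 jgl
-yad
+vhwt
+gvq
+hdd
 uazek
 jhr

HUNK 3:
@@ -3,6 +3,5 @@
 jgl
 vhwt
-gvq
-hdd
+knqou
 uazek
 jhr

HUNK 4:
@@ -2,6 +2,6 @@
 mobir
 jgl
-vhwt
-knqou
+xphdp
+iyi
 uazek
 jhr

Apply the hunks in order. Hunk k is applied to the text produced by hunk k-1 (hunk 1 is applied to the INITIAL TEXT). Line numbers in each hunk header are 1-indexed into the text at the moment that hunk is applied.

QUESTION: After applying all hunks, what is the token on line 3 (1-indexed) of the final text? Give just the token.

Hunk 1: at line 3 remove [nhwy,ycne] add [uazek] -> 13 lines: sndhs mobir jgl yad uazek jhr enb vkz hcnjs ksxn utgdi ihb fapbr
Hunk 2: at line 2 remove [yad] add [vhwt,gvq,hdd] -> 15 lines: sndhs mobir jgl vhwt gvq hdd uazek jhr enb vkz hcnjs ksxn utgdi ihb fapbr
Hunk 3: at line 3 remove [gvq,hdd] add [knqou] -> 14 lines: sndhs mobir jgl vhwt knqou uazek jhr enb vkz hcnjs ksxn utgdi ihb fapbr
Hunk 4: at line 2 remove [vhwt,knqou] add [xphdp,iyi] -> 14 lines: sndhs mobir jgl xphdp iyi uazek jhr enb vkz hcnjs ksxn utgdi ihb fapbr
Final line 3: jgl

Answer: jgl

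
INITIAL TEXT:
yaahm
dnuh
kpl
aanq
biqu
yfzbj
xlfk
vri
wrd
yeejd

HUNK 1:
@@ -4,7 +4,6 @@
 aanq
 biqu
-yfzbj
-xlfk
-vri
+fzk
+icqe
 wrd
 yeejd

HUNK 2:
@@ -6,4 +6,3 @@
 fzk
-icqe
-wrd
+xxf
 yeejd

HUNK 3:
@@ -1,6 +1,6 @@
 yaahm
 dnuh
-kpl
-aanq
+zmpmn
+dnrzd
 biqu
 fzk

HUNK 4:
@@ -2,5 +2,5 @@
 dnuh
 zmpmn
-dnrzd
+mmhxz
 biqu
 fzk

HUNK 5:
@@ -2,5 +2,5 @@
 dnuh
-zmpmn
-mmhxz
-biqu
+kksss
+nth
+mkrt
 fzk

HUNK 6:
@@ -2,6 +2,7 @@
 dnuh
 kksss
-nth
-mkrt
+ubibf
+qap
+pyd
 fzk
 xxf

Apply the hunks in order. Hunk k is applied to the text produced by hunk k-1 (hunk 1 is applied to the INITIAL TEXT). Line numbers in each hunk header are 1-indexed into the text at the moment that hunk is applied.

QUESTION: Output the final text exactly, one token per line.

Answer: yaahm
dnuh
kksss
ubibf
qap
pyd
fzk
xxf
yeejd

Derivation:
Hunk 1: at line 4 remove [yfzbj,xlfk,vri] add [fzk,icqe] -> 9 lines: yaahm dnuh kpl aanq biqu fzk icqe wrd yeejd
Hunk 2: at line 6 remove [icqe,wrd] add [xxf] -> 8 lines: yaahm dnuh kpl aanq biqu fzk xxf yeejd
Hunk 3: at line 1 remove [kpl,aanq] add [zmpmn,dnrzd] -> 8 lines: yaahm dnuh zmpmn dnrzd biqu fzk xxf yeejd
Hunk 4: at line 2 remove [dnrzd] add [mmhxz] -> 8 lines: yaahm dnuh zmpmn mmhxz biqu fzk xxf yeejd
Hunk 5: at line 2 remove [zmpmn,mmhxz,biqu] add [kksss,nth,mkrt] -> 8 lines: yaahm dnuh kksss nth mkrt fzk xxf yeejd
Hunk 6: at line 2 remove [nth,mkrt] add [ubibf,qap,pyd] -> 9 lines: yaahm dnuh kksss ubibf qap pyd fzk xxf yeejd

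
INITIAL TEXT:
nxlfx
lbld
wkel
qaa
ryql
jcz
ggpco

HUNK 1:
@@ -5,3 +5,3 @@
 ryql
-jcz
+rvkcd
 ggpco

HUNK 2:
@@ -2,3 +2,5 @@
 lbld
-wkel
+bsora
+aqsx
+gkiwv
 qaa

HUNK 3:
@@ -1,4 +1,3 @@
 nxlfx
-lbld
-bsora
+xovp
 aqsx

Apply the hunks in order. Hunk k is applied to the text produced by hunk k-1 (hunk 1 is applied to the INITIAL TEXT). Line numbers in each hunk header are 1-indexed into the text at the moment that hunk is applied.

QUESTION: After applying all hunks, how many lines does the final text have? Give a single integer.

Hunk 1: at line 5 remove [jcz] add [rvkcd] -> 7 lines: nxlfx lbld wkel qaa ryql rvkcd ggpco
Hunk 2: at line 2 remove [wkel] add [bsora,aqsx,gkiwv] -> 9 lines: nxlfx lbld bsora aqsx gkiwv qaa ryql rvkcd ggpco
Hunk 3: at line 1 remove [lbld,bsora] add [xovp] -> 8 lines: nxlfx xovp aqsx gkiwv qaa ryql rvkcd ggpco
Final line count: 8

Answer: 8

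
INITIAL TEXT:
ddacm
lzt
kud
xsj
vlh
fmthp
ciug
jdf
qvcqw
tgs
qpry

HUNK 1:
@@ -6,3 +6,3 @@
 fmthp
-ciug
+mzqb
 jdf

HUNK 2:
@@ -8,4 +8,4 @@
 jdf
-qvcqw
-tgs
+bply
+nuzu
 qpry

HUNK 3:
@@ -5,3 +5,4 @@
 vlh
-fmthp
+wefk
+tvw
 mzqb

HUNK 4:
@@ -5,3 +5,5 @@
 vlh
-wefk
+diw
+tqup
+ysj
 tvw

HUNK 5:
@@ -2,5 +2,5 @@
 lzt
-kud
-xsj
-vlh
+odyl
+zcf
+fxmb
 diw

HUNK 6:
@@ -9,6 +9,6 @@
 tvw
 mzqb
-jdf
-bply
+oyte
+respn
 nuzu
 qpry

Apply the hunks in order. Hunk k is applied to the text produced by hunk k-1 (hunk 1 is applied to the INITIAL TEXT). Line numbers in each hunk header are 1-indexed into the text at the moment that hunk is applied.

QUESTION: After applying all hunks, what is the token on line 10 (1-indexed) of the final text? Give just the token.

Hunk 1: at line 6 remove [ciug] add [mzqb] -> 11 lines: ddacm lzt kud xsj vlh fmthp mzqb jdf qvcqw tgs qpry
Hunk 2: at line 8 remove [qvcqw,tgs] add [bply,nuzu] -> 11 lines: ddacm lzt kud xsj vlh fmthp mzqb jdf bply nuzu qpry
Hunk 3: at line 5 remove [fmthp] add [wefk,tvw] -> 12 lines: ddacm lzt kud xsj vlh wefk tvw mzqb jdf bply nuzu qpry
Hunk 4: at line 5 remove [wefk] add [diw,tqup,ysj] -> 14 lines: ddacm lzt kud xsj vlh diw tqup ysj tvw mzqb jdf bply nuzu qpry
Hunk 5: at line 2 remove [kud,xsj,vlh] add [odyl,zcf,fxmb] -> 14 lines: ddacm lzt odyl zcf fxmb diw tqup ysj tvw mzqb jdf bply nuzu qpry
Hunk 6: at line 9 remove [jdf,bply] add [oyte,respn] -> 14 lines: ddacm lzt odyl zcf fxmb diw tqup ysj tvw mzqb oyte respn nuzu qpry
Final line 10: mzqb

Answer: mzqb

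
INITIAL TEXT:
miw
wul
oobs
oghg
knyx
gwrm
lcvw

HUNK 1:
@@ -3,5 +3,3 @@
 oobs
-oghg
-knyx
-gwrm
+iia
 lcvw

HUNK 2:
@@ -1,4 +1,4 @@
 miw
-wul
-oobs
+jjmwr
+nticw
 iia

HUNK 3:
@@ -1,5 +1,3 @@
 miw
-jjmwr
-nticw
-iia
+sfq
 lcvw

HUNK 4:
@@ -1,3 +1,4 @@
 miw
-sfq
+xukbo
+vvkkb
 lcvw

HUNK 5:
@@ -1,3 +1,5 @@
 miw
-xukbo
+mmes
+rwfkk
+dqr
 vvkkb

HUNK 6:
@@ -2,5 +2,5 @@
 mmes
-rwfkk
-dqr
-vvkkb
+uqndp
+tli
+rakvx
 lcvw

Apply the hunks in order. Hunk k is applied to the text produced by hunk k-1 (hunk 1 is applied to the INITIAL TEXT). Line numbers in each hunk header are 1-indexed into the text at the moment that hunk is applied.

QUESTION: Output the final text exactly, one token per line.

Hunk 1: at line 3 remove [oghg,knyx,gwrm] add [iia] -> 5 lines: miw wul oobs iia lcvw
Hunk 2: at line 1 remove [wul,oobs] add [jjmwr,nticw] -> 5 lines: miw jjmwr nticw iia lcvw
Hunk 3: at line 1 remove [jjmwr,nticw,iia] add [sfq] -> 3 lines: miw sfq lcvw
Hunk 4: at line 1 remove [sfq] add [xukbo,vvkkb] -> 4 lines: miw xukbo vvkkb lcvw
Hunk 5: at line 1 remove [xukbo] add [mmes,rwfkk,dqr] -> 6 lines: miw mmes rwfkk dqr vvkkb lcvw
Hunk 6: at line 2 remove [rwfkk,dqr,vvkkb] add [uqndp,tli,rakvx] -> 6 lines: miw mmes uqndp tli rakvx lcvw

Answer: miw
mmes
uqndp
tli
rakvx
lcvw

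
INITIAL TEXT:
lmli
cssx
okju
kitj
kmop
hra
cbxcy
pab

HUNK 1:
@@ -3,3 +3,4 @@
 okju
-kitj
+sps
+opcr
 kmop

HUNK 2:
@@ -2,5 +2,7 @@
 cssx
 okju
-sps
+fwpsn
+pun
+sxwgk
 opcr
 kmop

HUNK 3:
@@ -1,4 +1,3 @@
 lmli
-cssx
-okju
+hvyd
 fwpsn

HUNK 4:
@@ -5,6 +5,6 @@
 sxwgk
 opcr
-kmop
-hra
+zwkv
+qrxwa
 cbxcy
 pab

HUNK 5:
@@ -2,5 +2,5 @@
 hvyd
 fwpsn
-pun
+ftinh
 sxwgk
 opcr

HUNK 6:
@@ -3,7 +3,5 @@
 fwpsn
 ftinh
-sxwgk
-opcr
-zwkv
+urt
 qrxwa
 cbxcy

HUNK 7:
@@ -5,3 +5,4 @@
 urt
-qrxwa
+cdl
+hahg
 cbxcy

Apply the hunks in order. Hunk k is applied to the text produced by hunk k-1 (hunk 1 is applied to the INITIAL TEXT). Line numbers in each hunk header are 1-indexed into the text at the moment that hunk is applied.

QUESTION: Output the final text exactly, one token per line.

Hunk 1: at line 3 remove [kitj] add [sps,opcr] -> 9 lines: lmli cssx okju sps opcr kmop hra cbxcy pab
Hunk 2: at line 2 remove [sps] add [fwpsn,pun,sxwgk] -> 11 lines: lmli cssx okju fwpsn pun sxwgk opcr kmop hra cbxcy pab
Hunk 3: at line 1 remove [cssx,okju] add [hvyd] -> 10 lines: lmli hvyd fwpsn pun sxwgk opcr kmop hra cbxcy pab
Hunk 4: at line 5 remove [kmop,hra] add [zwkv,qrxwa] -> 10 lines: lmli hvyd fwpsn pun sxwgk opcr zwkv qrxwa cbxcy pab
Hunk 5: at line 2 remove [pun] add [ftinh] -> 10 lines: lmli hvyd fwpsn ftinh sxwgk opcr zwkv qrxwa cbxcy pab
Hunk 6: at line 3 remove [sxwgk,opcr,zwkv] add [urt] -> 8 lines: lmli hvyd fwpsn ftinh urt qrxwa cbxcy pab
Hunk 7: at line 5 remove [qrxwa] add [cdl,hahg] -> 9 lines: lmli hvyd fwpsn ftinh urt cdl hahg cbxcy pab

Answer: lmli
hvyd
fwpsn
ftinh
urt
cdl
hahg
cbxcy
pab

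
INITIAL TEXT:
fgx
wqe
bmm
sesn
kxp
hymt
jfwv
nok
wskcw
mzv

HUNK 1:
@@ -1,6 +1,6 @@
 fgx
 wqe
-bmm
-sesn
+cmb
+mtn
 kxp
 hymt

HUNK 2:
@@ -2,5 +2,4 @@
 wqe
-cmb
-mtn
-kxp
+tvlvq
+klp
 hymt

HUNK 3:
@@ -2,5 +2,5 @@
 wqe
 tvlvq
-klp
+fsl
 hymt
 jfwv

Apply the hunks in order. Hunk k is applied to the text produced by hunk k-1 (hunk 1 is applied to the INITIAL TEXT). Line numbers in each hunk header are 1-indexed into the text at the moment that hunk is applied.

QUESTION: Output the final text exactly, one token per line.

Hunk 1: at line 1 remove [bmm,sesn] add [cmb,mtn] -> 10 lines: fgx wqe cmb mtn kxp hymt jfwv nok wskcw mzv
Hunk 2: at line 2 remove [cmb,mtn,kxp] add [tvlvq,klp] -> 9 lines: fgx wqe tvlvq klp hymt jfwv nok wskcw mzv
Hunk 3: at line 2 remove [klp] add [fsl] -> 9 lines: fgx wqe tvlvq fsl hymt jfwv nok wskcw mzv

Answer: fgx
wqe
tvlvq
fsl
hymt
jfwv
nok
wskcw
mzv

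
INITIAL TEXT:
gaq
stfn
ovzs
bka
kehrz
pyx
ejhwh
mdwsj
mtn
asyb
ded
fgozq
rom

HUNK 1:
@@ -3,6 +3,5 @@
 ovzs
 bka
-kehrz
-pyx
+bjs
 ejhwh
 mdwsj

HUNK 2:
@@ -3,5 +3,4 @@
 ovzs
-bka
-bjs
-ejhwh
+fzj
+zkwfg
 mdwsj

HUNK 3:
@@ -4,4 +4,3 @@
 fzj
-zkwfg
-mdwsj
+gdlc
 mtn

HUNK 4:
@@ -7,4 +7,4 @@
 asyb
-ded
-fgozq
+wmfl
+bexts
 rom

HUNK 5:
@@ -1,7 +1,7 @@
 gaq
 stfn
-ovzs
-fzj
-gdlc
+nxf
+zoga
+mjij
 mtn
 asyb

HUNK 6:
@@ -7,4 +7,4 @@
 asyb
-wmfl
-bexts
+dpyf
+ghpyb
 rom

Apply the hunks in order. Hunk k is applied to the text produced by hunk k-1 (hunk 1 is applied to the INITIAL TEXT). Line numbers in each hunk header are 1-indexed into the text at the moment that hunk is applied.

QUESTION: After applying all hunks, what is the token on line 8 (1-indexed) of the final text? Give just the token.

Answer: dpyf

Derivation:
Hunk 1: at line 3 remove [kehrz,pyx] add [bjs] -> 12 lines: gaq stfn ovzs bka bjs ejhwh mdwsj mtn asyb ded fgozq rom
Hunk 2: at line 3 remove [bka,bjs,ejhwh] add [fzj,zkwfg] -> 11 lines: gaq stfn ovzs fzj zkwfg mdwsj mtn asyb ded fgozq rom
Hunk 3: at line 4 remove [zkwfg,mdwsj] add [gdlc] -> 10 lines: gaq stfn ovzs fzj gdlc mtn asyb ded fgozq rom
Hunk 4: at line 7 remove [ded,fgozq] add [wmfl,bexts] -> 10 lines: gaq stfn ovzs fzj gdlc mtn asyb wmfl bexts rom
Hunk 5: at line 1 remove [ovzs,fzj,gdlc] add [nxf,zoga,mjij] -> 10 lines: gaq stfn nxf zoga mjij mtn asyb wmfl bexts rom
Hunk 6: at line 7 remove [wmfl,bexts] add [dpyf,ghpyb] -> 10 lines: gaq stfn nxf zoga mjij mtn asyb dpyf ghpyb rom
Final line 8: dpyf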